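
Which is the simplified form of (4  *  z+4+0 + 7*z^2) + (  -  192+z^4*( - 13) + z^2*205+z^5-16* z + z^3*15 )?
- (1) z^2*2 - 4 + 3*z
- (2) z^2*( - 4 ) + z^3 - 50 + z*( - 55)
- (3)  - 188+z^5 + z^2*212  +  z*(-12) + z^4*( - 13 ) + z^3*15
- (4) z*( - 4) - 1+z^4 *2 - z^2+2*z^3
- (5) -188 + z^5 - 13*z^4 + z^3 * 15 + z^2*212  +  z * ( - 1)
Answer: 3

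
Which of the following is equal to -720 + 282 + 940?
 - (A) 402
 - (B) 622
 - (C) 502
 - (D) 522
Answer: C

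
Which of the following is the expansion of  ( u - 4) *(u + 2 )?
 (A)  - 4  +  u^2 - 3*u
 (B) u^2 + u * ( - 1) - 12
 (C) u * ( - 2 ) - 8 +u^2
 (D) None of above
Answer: C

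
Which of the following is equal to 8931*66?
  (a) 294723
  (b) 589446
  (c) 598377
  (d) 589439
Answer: b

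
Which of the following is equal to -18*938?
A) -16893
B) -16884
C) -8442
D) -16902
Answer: B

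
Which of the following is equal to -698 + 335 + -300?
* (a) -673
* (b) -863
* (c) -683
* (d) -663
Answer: d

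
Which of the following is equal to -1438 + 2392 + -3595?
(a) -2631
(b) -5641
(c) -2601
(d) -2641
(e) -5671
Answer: d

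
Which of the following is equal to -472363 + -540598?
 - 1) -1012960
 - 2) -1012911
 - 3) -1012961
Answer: 3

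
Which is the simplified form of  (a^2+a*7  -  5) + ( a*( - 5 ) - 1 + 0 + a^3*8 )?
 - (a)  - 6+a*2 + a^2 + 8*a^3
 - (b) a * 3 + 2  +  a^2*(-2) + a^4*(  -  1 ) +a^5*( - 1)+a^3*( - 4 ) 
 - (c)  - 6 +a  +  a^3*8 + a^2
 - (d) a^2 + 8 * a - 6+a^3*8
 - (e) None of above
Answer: a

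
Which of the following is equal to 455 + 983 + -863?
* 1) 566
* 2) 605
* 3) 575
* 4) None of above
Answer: 3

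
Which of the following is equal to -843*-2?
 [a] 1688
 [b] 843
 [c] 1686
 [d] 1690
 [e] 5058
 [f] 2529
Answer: c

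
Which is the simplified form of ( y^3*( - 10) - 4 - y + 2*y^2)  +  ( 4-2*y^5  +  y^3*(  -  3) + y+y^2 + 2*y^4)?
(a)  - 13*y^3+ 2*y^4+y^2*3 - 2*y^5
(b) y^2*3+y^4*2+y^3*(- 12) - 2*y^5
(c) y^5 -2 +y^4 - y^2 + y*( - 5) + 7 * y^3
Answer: a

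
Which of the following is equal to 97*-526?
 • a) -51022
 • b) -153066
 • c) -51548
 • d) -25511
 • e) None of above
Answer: a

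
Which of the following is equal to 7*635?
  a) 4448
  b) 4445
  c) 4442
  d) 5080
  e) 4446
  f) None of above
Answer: b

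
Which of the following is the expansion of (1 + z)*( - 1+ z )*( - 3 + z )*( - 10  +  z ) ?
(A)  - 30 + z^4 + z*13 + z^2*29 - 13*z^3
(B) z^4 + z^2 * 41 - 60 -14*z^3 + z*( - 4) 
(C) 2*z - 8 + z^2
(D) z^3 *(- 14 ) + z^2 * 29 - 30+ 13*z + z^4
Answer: A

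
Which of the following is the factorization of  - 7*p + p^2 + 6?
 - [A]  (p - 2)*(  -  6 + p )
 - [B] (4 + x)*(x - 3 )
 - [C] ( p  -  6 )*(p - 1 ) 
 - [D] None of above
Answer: C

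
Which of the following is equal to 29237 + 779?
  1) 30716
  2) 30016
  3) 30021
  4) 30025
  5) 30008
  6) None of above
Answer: 2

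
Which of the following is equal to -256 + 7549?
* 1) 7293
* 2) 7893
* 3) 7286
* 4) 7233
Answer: 1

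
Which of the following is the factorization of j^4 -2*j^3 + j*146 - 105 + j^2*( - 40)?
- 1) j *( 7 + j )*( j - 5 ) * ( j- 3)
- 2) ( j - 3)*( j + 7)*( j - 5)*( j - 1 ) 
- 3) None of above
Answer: 2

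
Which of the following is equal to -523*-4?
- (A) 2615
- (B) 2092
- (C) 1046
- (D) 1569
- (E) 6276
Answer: B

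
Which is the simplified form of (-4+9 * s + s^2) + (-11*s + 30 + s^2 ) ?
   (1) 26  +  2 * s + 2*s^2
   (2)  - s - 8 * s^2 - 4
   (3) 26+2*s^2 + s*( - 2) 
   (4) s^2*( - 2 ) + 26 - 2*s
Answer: 3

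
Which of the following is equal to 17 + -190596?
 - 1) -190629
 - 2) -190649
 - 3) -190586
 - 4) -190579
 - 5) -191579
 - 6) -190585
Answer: 4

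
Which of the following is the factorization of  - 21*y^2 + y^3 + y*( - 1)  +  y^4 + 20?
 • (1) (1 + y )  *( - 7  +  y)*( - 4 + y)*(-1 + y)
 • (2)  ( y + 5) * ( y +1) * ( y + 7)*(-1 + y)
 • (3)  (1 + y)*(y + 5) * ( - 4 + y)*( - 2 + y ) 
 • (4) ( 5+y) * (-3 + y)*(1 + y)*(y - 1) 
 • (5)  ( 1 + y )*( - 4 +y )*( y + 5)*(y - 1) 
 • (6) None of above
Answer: 5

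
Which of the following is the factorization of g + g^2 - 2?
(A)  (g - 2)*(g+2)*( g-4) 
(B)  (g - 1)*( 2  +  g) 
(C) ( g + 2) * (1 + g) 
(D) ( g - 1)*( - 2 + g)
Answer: B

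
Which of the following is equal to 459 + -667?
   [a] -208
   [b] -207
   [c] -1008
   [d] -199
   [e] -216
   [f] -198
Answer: a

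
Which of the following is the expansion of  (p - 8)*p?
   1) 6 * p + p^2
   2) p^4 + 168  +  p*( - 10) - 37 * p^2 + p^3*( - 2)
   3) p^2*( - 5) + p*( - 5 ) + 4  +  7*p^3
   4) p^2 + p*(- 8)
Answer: 4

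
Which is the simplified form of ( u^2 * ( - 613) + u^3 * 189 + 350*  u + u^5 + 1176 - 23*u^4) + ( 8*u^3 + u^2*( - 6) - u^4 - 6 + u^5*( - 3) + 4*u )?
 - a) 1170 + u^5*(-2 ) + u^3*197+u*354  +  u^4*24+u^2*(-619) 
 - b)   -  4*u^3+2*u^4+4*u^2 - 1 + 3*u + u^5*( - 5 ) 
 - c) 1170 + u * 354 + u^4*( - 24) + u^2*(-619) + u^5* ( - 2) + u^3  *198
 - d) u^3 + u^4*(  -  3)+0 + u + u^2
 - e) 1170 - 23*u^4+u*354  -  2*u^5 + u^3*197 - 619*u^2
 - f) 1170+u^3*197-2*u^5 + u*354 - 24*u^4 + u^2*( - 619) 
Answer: f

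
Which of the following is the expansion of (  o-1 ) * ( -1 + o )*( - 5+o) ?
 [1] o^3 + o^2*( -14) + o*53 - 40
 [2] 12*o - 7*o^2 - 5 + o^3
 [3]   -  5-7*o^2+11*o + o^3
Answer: 3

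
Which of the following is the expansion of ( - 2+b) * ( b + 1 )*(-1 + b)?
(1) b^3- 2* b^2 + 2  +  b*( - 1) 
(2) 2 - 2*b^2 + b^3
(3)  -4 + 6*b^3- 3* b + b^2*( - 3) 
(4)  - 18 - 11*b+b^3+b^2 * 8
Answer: 1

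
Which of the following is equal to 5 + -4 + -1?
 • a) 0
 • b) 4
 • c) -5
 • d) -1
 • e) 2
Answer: a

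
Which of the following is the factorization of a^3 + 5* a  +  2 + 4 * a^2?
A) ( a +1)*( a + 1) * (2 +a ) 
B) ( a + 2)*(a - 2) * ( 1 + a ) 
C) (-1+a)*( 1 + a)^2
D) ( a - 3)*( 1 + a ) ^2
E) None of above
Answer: A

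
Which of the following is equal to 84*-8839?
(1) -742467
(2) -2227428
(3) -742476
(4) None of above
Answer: 3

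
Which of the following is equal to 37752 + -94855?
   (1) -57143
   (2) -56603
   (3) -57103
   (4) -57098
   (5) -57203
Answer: 3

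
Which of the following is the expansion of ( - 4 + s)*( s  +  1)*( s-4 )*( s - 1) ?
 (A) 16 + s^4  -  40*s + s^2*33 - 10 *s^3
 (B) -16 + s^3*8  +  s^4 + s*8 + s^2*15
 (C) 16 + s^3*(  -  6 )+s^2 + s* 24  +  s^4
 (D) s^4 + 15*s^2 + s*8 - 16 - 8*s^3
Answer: D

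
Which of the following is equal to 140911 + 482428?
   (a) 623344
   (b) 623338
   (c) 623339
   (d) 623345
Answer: c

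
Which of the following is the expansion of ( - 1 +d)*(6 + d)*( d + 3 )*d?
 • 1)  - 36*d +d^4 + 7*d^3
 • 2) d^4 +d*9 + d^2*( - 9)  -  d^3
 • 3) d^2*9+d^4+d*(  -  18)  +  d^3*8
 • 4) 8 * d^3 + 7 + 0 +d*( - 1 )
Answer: 3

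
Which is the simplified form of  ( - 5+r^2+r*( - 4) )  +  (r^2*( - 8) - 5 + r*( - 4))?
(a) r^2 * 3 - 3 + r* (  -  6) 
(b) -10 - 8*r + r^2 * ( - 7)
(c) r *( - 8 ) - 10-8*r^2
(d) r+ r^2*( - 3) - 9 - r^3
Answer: b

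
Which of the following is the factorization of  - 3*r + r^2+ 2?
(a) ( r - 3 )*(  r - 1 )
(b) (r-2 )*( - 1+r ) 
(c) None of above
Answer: b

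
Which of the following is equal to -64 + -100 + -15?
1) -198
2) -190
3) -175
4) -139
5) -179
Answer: 5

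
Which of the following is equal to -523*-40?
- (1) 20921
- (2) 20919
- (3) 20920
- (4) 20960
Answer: 3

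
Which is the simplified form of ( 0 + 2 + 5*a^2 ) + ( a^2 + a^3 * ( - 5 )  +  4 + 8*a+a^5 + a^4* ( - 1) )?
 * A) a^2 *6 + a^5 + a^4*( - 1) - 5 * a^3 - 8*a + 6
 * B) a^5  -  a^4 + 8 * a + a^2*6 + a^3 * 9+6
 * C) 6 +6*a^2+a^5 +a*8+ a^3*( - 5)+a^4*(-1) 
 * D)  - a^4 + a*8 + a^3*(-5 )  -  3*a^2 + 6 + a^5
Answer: C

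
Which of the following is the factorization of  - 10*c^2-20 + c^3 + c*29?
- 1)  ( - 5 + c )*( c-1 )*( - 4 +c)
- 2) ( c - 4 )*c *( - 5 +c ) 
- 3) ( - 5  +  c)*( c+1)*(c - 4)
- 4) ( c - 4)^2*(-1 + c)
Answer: 1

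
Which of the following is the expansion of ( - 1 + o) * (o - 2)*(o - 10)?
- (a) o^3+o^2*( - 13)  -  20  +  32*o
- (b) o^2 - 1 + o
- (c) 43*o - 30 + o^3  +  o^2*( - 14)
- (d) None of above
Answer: a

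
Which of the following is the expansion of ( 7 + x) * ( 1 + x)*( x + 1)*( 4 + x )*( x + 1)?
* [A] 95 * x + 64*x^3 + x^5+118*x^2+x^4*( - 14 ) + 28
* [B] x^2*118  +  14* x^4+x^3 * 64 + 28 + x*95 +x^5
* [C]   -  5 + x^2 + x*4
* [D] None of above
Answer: B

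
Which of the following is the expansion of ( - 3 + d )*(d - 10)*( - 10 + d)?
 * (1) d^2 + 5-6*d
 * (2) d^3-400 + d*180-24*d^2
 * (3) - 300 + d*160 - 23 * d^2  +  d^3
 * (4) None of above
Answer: 3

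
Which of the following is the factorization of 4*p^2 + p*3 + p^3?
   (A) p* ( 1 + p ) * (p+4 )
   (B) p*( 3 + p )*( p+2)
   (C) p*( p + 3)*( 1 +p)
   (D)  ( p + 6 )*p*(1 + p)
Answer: C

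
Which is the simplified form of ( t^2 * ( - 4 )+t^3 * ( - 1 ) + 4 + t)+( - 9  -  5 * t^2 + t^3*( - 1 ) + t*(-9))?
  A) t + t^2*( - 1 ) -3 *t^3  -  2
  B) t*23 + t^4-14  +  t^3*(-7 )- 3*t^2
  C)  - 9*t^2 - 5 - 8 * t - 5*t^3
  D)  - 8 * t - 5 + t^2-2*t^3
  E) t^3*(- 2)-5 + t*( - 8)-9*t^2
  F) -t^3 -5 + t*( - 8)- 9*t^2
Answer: E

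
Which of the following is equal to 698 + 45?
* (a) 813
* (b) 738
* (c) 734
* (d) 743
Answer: d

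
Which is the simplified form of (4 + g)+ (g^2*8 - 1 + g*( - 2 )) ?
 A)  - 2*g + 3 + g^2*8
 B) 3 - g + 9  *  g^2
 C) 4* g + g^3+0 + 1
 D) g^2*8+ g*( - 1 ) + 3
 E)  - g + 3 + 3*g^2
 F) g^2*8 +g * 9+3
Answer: D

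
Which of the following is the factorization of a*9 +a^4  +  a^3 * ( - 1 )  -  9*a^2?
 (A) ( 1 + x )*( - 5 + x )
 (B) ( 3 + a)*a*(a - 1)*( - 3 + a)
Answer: B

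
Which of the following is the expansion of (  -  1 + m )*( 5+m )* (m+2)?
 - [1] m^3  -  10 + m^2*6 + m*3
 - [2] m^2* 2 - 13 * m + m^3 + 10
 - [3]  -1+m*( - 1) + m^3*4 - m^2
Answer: 1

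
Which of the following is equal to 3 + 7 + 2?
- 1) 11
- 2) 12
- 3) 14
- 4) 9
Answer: 2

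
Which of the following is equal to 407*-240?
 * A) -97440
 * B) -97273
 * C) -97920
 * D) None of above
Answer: D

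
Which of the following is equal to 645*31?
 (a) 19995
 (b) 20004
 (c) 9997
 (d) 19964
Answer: a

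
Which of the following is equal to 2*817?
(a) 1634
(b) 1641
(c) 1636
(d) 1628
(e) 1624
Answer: a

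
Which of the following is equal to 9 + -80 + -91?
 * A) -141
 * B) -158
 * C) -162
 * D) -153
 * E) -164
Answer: C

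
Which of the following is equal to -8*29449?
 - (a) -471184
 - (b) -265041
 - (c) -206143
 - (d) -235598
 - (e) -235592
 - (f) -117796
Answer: e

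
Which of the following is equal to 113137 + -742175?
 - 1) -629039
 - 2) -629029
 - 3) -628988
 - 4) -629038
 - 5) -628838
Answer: 4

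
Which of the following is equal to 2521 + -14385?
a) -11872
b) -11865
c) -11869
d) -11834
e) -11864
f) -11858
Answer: e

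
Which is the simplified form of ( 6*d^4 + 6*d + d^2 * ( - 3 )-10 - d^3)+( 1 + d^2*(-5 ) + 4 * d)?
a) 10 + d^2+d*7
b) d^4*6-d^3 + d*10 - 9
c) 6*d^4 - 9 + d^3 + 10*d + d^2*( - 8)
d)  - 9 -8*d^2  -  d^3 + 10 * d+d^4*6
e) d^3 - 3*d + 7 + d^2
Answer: d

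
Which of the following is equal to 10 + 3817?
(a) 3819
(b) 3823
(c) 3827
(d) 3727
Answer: c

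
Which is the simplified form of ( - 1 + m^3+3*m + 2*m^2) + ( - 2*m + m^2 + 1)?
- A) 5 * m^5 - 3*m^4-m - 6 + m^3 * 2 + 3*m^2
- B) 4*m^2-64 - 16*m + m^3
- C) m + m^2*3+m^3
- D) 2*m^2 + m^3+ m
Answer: C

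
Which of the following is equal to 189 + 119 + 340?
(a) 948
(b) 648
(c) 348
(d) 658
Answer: b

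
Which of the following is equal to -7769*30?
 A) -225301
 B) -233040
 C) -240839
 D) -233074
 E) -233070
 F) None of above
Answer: E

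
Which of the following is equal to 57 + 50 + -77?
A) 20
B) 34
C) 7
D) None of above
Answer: D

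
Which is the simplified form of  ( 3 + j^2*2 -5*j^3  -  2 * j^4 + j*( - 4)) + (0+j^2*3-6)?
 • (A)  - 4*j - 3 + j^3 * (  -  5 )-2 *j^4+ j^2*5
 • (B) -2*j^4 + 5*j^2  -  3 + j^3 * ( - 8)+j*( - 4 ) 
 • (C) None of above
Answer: A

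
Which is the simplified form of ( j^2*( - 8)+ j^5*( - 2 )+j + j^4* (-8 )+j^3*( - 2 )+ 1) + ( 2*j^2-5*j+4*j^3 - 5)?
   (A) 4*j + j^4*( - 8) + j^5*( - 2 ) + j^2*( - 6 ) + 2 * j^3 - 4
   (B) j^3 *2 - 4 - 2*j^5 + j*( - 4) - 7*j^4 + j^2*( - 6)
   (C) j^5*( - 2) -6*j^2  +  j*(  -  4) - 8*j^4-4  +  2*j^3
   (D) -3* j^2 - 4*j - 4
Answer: C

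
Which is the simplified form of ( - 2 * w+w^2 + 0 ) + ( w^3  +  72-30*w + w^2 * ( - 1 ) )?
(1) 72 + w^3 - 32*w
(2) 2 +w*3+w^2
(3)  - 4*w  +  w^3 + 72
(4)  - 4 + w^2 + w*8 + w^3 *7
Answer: 1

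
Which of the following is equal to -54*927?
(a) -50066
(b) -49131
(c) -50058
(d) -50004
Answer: c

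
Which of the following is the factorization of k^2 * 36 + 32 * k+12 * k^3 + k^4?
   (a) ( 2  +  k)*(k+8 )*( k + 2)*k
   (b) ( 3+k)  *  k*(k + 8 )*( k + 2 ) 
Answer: a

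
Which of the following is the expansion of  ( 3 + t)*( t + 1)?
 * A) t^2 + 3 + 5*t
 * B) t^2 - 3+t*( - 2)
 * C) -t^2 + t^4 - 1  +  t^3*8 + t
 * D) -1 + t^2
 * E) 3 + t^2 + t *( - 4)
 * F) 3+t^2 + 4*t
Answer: F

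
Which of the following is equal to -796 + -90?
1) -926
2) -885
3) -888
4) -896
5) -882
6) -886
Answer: 6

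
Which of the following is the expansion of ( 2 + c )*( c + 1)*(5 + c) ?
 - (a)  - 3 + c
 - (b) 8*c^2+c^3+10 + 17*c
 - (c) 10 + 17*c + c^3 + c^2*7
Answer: b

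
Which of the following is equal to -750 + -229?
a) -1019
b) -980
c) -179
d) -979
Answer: d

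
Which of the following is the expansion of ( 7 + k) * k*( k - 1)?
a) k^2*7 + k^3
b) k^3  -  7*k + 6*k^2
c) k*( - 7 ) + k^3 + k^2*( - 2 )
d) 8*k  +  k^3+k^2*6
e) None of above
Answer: b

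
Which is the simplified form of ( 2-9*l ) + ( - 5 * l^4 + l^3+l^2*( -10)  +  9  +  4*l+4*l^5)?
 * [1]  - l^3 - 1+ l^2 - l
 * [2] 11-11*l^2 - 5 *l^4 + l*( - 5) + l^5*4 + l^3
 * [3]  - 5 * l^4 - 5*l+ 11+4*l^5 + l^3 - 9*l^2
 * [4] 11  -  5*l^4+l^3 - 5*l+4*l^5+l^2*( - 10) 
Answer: 4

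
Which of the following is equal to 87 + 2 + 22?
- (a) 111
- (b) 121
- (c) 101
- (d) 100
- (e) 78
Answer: a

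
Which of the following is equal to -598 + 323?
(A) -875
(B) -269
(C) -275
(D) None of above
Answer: C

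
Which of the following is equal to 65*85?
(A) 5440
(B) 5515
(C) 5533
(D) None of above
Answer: D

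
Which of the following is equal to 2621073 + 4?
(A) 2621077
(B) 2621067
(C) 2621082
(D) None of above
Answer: A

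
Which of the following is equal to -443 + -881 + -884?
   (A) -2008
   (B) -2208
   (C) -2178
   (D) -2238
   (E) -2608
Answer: B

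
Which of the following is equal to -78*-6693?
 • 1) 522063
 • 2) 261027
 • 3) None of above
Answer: 3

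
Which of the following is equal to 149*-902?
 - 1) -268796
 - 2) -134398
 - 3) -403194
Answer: 2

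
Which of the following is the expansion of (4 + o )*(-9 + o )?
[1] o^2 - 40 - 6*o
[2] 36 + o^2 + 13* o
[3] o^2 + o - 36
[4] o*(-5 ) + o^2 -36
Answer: 4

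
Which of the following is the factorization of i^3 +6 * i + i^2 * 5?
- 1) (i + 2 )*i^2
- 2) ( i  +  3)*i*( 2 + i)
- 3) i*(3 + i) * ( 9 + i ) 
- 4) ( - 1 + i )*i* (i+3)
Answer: 2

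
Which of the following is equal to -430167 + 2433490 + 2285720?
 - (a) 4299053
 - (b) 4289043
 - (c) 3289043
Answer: b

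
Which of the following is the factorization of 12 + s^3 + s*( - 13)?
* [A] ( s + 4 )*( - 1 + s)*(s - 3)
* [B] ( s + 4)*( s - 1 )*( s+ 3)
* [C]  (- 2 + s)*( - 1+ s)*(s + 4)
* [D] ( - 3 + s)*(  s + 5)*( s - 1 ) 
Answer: A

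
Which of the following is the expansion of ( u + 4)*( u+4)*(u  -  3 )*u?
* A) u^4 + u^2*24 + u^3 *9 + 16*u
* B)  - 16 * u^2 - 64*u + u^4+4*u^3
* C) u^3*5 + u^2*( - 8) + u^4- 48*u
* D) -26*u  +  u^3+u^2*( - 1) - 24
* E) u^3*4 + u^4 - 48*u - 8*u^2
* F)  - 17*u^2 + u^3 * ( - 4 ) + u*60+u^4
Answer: C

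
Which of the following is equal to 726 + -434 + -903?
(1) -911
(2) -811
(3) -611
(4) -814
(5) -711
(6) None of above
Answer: 3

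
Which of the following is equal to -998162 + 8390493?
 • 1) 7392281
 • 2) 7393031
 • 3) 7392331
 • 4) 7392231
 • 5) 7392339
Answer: 3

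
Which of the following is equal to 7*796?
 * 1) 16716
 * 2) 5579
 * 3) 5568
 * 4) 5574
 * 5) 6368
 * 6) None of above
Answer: 6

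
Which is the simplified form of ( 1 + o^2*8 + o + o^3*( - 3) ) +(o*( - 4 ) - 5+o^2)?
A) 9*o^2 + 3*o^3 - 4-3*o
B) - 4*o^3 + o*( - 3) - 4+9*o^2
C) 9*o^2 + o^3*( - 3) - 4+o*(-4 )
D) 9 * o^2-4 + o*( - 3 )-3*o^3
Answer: D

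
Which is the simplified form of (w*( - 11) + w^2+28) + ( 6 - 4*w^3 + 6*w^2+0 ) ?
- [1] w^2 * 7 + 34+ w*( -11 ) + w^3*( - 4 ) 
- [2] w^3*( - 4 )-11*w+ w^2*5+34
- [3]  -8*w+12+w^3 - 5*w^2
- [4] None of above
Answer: 1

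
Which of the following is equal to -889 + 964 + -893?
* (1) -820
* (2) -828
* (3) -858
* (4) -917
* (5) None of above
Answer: 5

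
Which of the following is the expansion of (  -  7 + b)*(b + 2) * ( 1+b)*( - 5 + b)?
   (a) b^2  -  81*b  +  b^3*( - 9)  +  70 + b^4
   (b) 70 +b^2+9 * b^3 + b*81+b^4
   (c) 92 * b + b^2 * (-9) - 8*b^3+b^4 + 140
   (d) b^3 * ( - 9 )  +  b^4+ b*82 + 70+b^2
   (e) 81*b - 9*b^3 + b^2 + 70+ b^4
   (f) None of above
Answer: e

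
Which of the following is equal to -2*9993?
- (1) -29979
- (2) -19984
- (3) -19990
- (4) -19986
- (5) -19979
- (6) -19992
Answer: 4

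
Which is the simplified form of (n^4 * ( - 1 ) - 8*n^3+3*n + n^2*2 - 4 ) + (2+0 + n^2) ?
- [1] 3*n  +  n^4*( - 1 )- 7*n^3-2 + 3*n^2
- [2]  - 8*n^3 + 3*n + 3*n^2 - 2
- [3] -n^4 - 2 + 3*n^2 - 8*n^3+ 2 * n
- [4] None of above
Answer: 4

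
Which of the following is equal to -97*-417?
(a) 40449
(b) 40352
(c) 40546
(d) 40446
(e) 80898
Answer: a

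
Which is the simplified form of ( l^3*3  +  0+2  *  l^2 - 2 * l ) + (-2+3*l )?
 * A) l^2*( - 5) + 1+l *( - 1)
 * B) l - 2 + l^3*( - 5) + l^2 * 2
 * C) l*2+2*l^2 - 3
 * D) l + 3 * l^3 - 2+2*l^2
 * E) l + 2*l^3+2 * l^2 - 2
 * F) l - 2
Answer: D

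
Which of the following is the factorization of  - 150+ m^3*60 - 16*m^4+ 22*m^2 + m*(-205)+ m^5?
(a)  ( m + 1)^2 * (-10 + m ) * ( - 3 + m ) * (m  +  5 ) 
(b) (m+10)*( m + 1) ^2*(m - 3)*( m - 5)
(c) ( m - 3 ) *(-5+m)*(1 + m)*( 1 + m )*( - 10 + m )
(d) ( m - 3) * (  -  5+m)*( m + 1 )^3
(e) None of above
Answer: c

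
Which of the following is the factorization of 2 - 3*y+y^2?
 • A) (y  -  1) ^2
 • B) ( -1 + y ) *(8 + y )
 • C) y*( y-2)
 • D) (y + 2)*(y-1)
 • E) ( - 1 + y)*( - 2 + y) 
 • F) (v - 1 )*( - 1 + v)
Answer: E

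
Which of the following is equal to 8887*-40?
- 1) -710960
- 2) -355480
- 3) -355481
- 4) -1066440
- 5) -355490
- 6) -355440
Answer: 2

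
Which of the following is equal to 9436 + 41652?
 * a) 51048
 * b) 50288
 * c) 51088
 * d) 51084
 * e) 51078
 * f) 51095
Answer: c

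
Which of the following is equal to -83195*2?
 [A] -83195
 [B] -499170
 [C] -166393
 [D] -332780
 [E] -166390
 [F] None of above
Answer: E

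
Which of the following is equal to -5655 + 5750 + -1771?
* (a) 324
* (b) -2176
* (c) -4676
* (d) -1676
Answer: d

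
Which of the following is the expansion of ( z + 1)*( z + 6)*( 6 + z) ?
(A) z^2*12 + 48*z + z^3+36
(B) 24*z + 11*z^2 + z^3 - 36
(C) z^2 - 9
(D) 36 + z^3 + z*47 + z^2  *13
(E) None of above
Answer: E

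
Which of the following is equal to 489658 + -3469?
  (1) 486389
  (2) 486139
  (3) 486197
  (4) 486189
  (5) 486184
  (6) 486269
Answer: 4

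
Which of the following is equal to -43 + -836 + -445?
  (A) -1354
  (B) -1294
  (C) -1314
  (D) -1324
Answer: D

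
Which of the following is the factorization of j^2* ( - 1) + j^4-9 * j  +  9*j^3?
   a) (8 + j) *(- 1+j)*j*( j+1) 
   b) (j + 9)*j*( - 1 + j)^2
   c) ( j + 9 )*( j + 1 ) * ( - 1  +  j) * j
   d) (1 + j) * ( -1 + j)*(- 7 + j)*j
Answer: c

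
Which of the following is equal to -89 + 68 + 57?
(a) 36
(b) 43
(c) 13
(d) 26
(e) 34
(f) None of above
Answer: a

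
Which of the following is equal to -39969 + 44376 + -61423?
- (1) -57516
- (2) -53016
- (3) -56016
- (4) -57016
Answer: 4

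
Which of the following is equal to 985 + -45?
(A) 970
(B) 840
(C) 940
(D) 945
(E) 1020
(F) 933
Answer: C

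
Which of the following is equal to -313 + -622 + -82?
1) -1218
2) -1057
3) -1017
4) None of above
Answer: 3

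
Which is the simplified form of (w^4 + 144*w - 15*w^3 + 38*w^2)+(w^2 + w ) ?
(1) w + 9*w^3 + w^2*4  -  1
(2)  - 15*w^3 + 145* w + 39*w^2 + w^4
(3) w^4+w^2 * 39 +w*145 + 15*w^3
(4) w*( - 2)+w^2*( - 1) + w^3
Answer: 2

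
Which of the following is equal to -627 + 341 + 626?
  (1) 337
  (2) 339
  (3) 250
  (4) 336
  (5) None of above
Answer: 5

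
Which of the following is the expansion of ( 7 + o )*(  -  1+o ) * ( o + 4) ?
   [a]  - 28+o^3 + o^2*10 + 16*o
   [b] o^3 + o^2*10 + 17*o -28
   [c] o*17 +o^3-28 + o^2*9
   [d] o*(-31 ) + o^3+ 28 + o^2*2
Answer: b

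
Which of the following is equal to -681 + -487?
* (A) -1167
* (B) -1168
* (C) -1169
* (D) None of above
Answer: B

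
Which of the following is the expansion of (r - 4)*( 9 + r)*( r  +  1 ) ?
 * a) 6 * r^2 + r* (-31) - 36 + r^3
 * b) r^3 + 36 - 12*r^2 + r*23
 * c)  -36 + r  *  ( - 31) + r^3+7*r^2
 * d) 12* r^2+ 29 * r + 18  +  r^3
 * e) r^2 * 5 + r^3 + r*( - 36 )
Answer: a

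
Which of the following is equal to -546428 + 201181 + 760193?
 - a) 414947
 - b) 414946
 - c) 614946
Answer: b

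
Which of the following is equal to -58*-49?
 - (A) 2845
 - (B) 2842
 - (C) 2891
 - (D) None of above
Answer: B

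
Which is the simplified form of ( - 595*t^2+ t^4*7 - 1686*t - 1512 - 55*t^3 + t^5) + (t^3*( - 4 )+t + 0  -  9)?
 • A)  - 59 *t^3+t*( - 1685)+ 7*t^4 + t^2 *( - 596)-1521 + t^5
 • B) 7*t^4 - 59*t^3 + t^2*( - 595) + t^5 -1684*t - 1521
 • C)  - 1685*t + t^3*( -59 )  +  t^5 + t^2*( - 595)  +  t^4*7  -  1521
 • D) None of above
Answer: C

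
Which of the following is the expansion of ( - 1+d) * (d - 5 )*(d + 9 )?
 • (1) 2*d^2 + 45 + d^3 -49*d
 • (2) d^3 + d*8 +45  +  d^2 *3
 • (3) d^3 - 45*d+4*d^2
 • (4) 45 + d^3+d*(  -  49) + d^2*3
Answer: 4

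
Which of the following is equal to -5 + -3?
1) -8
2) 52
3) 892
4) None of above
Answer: 1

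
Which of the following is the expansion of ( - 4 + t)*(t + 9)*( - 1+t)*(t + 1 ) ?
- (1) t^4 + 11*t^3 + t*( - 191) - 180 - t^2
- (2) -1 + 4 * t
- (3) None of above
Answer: 3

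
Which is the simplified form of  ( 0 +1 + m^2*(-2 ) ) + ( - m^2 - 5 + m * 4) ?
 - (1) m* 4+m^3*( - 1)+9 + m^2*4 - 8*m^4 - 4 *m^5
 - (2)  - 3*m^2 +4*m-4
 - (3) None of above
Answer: 2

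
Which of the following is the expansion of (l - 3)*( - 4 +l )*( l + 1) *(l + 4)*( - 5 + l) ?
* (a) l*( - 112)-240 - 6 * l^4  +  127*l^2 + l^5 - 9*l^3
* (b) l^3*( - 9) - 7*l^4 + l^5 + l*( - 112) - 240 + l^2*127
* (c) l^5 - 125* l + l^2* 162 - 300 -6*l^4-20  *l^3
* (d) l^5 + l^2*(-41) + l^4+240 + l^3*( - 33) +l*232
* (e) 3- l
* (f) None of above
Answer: b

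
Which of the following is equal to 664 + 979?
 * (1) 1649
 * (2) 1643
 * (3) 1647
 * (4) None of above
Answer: 2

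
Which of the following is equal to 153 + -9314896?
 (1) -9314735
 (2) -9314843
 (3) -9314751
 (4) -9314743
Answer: 4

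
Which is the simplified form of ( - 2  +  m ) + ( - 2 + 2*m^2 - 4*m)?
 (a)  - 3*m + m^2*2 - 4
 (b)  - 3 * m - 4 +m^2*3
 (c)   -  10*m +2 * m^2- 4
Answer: a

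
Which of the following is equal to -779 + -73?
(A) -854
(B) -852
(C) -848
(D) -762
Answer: B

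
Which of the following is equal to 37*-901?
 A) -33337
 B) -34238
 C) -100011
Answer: A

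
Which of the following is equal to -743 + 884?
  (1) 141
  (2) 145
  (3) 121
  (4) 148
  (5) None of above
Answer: 1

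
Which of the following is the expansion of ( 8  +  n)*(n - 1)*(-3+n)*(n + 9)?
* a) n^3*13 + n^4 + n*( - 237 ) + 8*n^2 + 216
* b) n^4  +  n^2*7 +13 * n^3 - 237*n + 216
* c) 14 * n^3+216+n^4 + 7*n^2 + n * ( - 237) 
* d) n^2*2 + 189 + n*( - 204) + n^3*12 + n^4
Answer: b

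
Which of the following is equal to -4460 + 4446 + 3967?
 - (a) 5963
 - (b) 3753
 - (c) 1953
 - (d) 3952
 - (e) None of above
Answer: e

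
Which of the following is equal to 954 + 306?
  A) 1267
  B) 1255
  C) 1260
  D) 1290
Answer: C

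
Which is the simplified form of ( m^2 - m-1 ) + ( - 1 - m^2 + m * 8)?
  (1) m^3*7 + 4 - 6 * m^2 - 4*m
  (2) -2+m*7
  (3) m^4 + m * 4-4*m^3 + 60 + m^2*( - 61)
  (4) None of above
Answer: 2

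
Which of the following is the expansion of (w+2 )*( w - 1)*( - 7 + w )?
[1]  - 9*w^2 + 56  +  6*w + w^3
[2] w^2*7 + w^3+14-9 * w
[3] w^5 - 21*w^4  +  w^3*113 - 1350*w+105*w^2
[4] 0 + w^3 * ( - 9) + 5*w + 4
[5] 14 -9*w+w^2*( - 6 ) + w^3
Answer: 5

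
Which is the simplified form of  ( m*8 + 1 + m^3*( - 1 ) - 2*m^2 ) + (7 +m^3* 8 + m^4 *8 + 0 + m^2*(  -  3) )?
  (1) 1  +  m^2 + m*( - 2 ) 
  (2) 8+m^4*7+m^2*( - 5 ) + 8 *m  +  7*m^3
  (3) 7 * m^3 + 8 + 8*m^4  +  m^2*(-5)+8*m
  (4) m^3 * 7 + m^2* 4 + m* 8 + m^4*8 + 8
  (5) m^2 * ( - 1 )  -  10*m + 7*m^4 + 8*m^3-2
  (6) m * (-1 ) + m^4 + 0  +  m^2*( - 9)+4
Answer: 3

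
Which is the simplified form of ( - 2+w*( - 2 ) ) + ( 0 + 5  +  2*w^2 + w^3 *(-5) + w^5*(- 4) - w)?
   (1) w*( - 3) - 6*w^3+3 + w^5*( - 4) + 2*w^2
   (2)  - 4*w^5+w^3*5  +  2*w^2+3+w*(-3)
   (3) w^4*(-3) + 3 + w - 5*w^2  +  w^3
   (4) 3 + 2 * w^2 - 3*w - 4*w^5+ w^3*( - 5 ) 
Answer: 4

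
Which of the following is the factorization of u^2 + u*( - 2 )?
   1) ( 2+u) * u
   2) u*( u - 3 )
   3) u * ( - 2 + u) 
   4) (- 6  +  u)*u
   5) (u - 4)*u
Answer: 3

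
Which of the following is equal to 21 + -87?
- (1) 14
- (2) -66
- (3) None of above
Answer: 2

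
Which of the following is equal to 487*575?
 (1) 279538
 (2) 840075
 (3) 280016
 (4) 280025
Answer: 4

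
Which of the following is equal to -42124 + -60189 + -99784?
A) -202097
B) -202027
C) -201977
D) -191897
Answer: A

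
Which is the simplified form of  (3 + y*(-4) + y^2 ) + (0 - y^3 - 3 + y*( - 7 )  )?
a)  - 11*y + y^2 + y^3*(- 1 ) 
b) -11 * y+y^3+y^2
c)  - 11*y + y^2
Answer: a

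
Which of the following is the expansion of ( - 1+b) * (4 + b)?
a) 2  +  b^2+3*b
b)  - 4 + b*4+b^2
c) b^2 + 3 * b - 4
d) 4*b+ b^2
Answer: c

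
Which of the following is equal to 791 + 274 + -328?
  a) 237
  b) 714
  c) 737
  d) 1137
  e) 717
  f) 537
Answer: c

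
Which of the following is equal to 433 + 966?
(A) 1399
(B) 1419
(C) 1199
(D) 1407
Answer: A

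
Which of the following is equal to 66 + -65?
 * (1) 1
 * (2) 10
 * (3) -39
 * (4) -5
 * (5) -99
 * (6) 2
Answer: 1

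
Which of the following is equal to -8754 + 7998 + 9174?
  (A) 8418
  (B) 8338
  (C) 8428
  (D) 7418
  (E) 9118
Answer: A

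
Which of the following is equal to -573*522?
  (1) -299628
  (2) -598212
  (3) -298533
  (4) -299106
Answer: 4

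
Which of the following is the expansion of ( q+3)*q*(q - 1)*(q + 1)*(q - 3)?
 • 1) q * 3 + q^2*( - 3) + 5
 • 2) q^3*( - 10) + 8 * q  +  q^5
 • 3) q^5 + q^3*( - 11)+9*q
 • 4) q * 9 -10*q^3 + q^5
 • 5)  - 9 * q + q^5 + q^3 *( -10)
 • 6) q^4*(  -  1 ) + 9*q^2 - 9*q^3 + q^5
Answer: 4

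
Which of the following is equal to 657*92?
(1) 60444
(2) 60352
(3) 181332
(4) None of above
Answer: 1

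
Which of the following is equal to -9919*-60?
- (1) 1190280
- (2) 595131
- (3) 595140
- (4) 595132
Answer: 3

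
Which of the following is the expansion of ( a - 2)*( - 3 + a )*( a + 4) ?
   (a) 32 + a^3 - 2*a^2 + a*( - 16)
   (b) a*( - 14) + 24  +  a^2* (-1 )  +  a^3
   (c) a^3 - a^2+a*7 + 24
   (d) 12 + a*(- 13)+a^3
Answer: b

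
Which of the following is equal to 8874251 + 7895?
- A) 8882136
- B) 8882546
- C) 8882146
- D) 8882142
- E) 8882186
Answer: C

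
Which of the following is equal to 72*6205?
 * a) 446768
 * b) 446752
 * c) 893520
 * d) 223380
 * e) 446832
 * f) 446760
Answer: f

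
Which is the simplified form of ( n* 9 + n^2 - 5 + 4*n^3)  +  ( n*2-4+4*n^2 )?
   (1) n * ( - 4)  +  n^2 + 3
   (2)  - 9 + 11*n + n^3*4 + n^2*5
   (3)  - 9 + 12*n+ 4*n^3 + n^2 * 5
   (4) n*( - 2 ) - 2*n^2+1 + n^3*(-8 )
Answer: 2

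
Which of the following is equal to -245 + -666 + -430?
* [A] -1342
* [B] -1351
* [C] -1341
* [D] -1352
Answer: C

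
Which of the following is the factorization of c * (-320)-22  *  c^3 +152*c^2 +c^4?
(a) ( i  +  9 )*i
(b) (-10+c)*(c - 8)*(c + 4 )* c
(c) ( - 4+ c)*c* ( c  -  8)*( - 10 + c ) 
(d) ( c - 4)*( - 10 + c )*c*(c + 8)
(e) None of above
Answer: c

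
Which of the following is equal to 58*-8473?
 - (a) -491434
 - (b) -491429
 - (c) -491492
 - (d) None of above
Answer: a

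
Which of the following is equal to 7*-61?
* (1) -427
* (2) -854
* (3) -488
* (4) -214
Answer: 1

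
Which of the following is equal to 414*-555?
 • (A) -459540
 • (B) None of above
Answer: B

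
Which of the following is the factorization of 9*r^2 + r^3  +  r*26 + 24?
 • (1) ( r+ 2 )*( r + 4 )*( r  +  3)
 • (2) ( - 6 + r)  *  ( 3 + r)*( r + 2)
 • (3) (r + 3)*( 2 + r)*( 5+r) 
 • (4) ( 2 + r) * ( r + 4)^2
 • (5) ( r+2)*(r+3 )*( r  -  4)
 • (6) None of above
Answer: 1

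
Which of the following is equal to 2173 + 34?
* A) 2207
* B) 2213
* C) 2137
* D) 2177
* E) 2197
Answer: A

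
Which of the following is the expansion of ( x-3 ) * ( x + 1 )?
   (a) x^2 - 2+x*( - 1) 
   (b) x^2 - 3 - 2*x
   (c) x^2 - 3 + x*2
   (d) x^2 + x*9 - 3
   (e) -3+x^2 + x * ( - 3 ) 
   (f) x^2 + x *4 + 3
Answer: b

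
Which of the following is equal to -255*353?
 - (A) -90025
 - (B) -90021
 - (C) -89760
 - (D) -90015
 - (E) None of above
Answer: D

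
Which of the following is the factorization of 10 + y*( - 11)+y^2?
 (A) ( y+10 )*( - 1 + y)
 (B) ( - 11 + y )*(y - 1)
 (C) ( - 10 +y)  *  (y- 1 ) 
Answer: C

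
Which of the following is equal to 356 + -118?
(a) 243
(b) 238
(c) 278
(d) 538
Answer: b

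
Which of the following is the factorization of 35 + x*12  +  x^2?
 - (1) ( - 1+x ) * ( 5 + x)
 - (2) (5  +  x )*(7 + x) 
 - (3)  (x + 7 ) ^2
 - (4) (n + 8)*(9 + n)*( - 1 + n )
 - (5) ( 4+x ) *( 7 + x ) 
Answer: 2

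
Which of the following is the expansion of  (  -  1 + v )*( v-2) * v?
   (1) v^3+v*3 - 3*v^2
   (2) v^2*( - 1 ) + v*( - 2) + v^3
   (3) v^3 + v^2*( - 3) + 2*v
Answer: 3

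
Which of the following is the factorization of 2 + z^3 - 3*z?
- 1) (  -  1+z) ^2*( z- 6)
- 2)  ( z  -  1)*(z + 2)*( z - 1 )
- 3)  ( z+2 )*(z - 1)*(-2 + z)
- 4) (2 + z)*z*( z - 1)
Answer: 2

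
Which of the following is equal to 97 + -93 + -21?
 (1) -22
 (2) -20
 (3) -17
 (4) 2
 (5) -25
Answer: 3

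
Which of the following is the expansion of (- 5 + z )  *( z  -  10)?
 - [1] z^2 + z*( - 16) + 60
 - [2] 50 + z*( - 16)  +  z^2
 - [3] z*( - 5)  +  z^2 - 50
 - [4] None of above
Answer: 4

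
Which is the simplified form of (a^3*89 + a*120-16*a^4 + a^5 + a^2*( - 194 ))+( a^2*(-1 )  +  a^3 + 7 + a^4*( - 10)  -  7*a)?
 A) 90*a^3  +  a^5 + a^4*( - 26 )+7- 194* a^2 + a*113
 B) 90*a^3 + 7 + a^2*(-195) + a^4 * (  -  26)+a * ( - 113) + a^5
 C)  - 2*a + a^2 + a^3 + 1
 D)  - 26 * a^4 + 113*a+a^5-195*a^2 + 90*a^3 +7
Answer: D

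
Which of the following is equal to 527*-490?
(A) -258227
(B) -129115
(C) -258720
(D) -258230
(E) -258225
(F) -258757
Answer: D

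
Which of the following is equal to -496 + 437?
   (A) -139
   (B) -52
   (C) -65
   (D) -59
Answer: D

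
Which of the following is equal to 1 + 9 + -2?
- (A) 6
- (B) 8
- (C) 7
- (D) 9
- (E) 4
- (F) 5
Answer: B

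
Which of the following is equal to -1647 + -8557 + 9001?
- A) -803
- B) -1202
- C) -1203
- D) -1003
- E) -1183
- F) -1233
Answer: C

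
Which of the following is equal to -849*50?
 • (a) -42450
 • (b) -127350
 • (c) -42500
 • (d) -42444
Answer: a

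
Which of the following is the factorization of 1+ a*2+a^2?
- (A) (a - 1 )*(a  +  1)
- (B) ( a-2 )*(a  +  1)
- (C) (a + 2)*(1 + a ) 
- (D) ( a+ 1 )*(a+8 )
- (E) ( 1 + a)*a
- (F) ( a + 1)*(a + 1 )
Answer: F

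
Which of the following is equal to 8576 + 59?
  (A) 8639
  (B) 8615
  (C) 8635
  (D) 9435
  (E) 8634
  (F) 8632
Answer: C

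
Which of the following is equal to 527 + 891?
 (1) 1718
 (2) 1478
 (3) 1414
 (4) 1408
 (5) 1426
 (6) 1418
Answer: 6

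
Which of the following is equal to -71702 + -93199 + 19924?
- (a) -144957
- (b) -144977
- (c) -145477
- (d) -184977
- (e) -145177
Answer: b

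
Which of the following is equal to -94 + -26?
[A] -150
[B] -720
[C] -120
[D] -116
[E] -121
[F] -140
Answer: C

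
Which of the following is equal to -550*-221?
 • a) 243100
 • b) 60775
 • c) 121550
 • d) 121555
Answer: c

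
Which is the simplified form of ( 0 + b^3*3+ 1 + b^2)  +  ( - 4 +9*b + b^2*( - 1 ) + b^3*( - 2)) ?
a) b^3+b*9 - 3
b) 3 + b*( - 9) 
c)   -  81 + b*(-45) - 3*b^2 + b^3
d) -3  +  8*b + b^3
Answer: a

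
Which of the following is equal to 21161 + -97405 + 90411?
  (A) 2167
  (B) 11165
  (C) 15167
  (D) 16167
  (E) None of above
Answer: E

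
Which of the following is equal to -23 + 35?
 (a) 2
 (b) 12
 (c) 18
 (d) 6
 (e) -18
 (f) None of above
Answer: b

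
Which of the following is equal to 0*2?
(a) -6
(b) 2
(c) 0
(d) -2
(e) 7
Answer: c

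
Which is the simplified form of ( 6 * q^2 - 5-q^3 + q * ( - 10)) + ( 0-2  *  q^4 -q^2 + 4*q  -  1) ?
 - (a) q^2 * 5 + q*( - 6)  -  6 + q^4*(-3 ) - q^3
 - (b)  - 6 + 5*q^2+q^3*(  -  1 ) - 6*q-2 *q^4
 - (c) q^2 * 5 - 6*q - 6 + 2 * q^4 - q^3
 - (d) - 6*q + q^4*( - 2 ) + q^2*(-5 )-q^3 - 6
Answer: b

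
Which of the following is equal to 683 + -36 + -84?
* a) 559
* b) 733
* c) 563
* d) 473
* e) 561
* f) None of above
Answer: c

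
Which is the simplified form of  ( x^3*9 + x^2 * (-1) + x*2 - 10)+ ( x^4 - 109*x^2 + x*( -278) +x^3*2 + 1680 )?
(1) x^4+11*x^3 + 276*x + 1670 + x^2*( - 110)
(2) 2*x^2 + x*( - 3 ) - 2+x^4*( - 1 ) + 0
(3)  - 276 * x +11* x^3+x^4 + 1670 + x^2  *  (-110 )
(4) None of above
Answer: 3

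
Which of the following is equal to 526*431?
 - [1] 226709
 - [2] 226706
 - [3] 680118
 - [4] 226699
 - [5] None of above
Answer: 2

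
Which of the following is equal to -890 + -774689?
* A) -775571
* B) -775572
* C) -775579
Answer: C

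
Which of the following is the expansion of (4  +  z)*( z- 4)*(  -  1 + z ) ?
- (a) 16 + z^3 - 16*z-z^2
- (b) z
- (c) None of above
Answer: a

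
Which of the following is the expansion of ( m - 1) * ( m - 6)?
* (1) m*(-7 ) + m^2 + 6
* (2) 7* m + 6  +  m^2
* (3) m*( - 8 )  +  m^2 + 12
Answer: 1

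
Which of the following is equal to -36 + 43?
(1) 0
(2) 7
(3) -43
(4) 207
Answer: 2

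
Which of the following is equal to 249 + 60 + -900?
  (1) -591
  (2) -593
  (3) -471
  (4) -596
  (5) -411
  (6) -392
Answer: 1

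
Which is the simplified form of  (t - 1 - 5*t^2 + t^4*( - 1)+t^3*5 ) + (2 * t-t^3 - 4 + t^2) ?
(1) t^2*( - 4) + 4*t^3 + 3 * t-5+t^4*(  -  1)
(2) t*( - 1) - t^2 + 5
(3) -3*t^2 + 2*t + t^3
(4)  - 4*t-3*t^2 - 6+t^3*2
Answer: 1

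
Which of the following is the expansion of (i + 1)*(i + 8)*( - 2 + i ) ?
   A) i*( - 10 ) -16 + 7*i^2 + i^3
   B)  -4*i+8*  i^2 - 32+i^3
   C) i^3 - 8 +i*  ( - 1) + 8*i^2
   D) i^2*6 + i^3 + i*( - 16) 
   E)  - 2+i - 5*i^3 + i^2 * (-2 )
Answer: A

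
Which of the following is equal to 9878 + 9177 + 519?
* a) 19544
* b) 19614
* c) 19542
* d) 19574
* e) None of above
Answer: d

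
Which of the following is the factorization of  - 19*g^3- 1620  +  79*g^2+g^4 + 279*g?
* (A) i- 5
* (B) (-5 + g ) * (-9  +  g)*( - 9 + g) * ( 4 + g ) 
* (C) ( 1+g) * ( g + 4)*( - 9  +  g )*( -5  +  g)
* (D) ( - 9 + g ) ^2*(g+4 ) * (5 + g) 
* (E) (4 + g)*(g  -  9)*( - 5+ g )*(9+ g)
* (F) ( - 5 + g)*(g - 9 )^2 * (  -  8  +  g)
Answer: B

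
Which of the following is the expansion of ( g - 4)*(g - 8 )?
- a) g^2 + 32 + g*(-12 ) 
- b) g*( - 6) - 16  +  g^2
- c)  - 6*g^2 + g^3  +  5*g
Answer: a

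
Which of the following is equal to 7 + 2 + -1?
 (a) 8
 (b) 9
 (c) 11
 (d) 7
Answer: a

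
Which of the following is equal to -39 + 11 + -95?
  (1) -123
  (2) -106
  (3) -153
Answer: 1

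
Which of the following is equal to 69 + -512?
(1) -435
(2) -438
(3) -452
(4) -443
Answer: 4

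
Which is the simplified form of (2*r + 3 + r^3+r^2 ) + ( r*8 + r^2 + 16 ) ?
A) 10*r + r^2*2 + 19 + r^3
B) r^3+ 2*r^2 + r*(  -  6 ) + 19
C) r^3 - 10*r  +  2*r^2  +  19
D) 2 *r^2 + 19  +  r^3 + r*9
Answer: A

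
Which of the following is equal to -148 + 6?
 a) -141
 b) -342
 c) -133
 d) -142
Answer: d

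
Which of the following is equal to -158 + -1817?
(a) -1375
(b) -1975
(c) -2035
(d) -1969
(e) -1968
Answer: b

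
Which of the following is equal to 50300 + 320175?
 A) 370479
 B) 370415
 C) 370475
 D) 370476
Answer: C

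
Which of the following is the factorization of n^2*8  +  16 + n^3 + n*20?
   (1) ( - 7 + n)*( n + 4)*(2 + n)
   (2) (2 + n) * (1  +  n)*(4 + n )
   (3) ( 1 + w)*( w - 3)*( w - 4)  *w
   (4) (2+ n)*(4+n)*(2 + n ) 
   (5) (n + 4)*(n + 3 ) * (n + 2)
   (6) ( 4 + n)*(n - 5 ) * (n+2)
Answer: 4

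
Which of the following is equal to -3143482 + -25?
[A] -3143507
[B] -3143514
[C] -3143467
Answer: A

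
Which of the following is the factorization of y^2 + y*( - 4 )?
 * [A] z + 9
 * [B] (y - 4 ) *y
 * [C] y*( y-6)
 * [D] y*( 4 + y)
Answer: B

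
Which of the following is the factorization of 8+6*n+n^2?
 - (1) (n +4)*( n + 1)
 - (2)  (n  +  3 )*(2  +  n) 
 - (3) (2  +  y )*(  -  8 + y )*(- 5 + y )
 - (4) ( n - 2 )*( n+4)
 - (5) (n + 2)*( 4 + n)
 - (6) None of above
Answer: 5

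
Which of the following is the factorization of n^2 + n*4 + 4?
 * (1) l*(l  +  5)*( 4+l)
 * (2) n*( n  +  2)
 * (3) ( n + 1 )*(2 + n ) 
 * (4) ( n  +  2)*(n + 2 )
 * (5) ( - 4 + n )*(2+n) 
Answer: 4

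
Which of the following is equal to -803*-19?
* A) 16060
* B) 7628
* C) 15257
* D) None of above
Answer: C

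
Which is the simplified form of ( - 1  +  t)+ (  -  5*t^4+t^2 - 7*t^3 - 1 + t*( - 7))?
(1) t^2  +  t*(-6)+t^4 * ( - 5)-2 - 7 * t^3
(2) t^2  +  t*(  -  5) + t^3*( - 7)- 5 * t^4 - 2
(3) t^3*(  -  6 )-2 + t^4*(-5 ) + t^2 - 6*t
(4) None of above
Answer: 1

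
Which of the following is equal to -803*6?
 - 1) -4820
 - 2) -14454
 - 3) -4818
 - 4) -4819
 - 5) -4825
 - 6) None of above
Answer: 3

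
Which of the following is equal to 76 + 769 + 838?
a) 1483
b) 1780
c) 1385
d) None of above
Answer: d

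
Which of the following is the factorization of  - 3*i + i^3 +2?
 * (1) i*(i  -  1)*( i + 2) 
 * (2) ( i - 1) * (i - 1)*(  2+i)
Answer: 2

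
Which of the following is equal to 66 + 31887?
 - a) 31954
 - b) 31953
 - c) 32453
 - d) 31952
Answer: b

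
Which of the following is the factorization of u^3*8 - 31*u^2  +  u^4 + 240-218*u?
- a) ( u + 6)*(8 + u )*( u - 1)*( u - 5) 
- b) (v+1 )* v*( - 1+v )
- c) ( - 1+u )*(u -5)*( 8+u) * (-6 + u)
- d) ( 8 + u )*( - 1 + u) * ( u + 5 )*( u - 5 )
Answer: a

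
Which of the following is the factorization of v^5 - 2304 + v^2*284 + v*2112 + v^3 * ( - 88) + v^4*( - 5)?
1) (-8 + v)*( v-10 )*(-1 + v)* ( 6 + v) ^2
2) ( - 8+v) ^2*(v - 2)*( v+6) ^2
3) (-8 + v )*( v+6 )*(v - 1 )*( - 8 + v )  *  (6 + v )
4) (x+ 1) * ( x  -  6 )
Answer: 3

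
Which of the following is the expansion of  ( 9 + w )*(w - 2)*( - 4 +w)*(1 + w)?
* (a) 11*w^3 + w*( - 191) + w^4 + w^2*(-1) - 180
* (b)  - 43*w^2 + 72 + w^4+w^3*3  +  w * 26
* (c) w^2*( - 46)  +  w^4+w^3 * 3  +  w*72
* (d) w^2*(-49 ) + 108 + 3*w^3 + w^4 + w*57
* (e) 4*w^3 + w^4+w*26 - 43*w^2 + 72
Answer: e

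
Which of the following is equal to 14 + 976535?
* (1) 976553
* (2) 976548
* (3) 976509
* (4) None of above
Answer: 4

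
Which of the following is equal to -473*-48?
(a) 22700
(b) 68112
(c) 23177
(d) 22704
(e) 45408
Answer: d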